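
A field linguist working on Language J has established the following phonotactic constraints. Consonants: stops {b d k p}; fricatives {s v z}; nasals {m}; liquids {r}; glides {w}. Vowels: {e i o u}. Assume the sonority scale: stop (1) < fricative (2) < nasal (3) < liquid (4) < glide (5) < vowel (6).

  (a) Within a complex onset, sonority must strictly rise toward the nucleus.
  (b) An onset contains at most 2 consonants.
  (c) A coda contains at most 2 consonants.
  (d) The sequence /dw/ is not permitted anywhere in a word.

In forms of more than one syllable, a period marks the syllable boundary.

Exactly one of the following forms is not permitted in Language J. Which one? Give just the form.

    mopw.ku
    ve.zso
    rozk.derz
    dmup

ve.zso

mopw.ku — σ1 onset /m/, coda /pw/ (2C) ok; σ2 onset /k/, coda /∅/ ok → permitted
ve.zso — violates constraint (a): syllable 2 onset /zs/: /z/ (fricative, 2) → /s/ (fricative, 2) does not rise → not permitted
rozk.derz — σ1 onset /r/, coda /zk/ (2C) ok; σ2 onset /d/, coda /rz/ (2C) ok → permitted
dmup — σ1 onset /dm/ (1→3 rises), coda /p/ ok → permitted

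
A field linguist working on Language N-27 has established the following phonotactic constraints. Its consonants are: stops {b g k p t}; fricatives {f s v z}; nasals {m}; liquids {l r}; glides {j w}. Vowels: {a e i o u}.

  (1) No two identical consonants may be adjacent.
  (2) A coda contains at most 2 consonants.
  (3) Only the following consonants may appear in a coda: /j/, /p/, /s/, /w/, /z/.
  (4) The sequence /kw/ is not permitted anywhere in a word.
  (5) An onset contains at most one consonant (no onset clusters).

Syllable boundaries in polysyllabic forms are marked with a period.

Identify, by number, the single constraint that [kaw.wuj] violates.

1

[kaw.wuj]: adjacent identical consonants /ww/.
This is a violation of constraint 1: "No two identical consonants may be adjacent."
The remaining constraints (2, 3, 4, 5) are satisfied.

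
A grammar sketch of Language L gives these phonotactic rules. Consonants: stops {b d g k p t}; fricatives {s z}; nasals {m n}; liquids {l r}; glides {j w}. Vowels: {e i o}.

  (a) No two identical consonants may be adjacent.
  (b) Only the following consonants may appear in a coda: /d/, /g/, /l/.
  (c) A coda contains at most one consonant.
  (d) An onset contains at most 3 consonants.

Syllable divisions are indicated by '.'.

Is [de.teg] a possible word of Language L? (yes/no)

yes

[de.teg] — σ1 onset /d/, coda /∅/ ok; σ2 onset /t/, coda /g/ ok → phonotactically legal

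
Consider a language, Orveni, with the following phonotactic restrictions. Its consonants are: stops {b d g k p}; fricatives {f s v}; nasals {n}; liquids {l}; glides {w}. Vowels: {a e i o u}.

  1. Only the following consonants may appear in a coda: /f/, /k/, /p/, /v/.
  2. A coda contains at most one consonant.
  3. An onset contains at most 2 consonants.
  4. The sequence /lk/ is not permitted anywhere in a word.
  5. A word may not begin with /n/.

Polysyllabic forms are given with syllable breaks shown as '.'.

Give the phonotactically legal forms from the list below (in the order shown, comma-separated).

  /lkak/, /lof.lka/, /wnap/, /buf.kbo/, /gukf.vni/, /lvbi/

/wnap/, /buf.kbo/

/lkak/ — violates constraint 4: contains banned sequence /lk/ → phonotactically illegal
/lof.lka/ — violates constraint 4: contains banned sequence /lk/ → phonotactically illegal
/wnap/ — σ1 onset /wn/ (2C), coda /p/ ok → phonotactically legal
/buf.kbo/ — σ1 onset /b/, coda /f/ ok; σ2 onset /kb/ (2C), coda /∅/ ok → phonotactically legal
/gukf.vni/ — violates constraint 2: syllable 1 coda /kf/ has 2 consonants (> 1) → phonotactically illegal
/lvbi/ — violates constraint 3: syllable 1 onset /lvb/ has 3 consonants (> 2) → phonotactically illegal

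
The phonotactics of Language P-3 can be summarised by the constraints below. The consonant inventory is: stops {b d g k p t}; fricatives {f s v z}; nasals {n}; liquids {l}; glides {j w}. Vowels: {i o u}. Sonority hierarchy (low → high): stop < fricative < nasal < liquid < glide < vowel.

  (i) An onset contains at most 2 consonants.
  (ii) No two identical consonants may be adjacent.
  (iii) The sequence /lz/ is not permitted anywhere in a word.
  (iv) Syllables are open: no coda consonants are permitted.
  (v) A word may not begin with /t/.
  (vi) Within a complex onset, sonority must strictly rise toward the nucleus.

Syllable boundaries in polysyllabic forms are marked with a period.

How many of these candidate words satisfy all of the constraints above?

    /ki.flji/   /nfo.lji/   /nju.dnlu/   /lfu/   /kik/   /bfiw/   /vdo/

0

/ki.flji/ — violates constraint (i): syllable 2 onset /flj/ has 3 consonants (> 2) → phonotactically illegal
/nfo.lji/ — violates constraint (vi): syllable 1 onset /nf/: /n/ (nasal, 3) → /f/ (fricative, 2) does not rise → phonotactically illegal
/nju.dnlu/ — violates constraint (i): syllable 2 onset /dnl/ has 3 consonants (> 2) → phonotactically illegal
/lfu/ — violates constraint (vi): syllable 1 onset /lf/: /l/ (liquid, 4) → /f/ (fricative, 2) does not rise → phonotactically illegal
/kik/ — violates constraint (iv): syllable 1 coda /k/ has 1 consonant (> 0) → phonotactically illegal
/bfiw/ — violates constraint (iv): syllable 1 coda /w/ has 1 consonant (> 0) → phonotactically illegal
/vdo/ — violates constraint (vi): syllable 1 onset /vd/: /v/ (fricative, 2) → /d/ (stop, 1) does not rise → phonotactically illegal
No form is phonotactically legal → 0.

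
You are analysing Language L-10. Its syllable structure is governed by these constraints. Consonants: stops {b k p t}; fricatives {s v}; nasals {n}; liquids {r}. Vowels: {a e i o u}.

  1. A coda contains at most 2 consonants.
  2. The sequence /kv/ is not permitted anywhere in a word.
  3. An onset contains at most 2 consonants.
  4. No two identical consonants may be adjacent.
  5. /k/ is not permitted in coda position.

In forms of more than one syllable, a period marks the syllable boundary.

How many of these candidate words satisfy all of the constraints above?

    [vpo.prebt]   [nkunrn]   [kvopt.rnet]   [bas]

2

[vpo.prebt] — σ1 onset /vp/ (2C), coda /∅/ ok; σ2 onset /pr/ (2C), coda /bt/ (2C) ok → licit
[nkunrn] — violates constraint 1: syllable 1 coda /nrn/ has 3 consonants (> 2) → illicit
[kvopt.rnet] — violates constraint 2: contains banned sequence /kv/ → illicit
[bas] — σ1 onset /b/, coda /s/ ok → licit
Licit: [vpo.prebt], [bas] → 2.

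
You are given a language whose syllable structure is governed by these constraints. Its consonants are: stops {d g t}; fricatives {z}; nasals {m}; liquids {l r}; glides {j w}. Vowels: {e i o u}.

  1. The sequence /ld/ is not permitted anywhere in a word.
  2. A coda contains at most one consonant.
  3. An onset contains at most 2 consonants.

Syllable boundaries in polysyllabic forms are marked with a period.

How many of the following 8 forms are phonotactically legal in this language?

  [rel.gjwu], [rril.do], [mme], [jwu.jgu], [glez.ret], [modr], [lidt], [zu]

[rel.gjwu] — violates constraint 3: syllable 2 onset /gjw/ has 3 consonants (> 2) → phonotactically illegal
[rril.do] — violates constraint 1: contains banned sequence /ld/ → phonotactically illegal
[mme] — σ1 onset /mm/ (2C), coda /∅/ ok → phonotactically legal
[jwu.jgu] — σ1 onset /jw/ (2C), coda /∅/ ok; σ2 onset /jg/ (2C), coda /∅/ ok → phonotactically legal
[glez.ret] — σ1 onset /gl/ (2C), coda /z/ ok; σ2 onset /r/, coda /t/ ok → phonotactically legal
[modr] — violates constraint 2: syllable 1 coda /dr/ has 2 consonants (> 1) → phonotactically illegal
[lidt] — violates constraint 2: syllable 1 coda /dt/ has 2 consonants (> 1) → phonotactically illegal
[zu] — σ1 onset /z/, coda /∅/ ok → phonotactically legal
Phonotactically legal: [mme], [jwu.jgu], [glez.ret], [zu] → 4.

4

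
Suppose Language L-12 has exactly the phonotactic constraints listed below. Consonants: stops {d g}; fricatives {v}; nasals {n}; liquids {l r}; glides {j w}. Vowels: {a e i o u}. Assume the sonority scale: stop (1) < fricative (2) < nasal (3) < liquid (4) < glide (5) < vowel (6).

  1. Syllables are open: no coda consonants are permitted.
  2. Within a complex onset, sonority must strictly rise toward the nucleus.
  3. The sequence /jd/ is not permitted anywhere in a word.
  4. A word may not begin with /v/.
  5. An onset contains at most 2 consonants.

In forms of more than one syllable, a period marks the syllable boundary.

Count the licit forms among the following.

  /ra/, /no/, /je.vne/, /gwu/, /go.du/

/ra/ — σ1 onset /r/, coda /∅/ ok → licit
/no/ — σ1 onset /n/, coda /∅/ ok → licit
/je.vne/ — σ1 onset /j/, coda /∅/ ok; σ2 onset /vn/ (2→3 rises), coda /∅/ ok → licit
/gwu/ — σ1 onset /gw/ (1→5 rises), coda /∅/ ok → licit
/go.du/ — σ1 onset /g/, coda /∅/ ok; σ2 onset /d/, coda /∅/ ok → licit
Licit: /ra/, /no/, /je.vne/, /gwu/, /go.du/ → 5.

5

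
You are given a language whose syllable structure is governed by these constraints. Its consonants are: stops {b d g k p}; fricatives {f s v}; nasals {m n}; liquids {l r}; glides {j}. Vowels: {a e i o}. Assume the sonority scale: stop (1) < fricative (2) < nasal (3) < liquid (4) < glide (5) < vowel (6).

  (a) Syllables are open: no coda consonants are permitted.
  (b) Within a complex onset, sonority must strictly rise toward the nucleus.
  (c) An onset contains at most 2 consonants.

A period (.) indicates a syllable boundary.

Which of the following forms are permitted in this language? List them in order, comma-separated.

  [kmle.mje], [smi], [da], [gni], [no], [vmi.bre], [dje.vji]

[smi], [da], [gni], [no], [vmi.bre], [dje.vji]

[kmle.mje] — violates constraint (c): syllable 1 onset /kml/ has 3 consonants (> 2) → not permitted
[smi] — σ1 onset /sm/ (2→3 rises), coda /∅/ ok → permitted
[da] — σ1 onset /d/, coda /∅/ ok → permitted
[gni] — σ1 onset /gn/ (1→3 rises), coda /∅/ ok → permitted
[no] — σ1 onset /n/, coda /∅/ ok → permitted
[vmi.bre] — σ1 onset /vm/ (2→3 rises), coda /∅/ ok; σ2 onset /br/ (1→4 rises), coda /∅/ ok → permitted
[dje.vji] — σ1 onset /dj/ (1→5 rises), coda /∅/ ok; σ2 onset /vj/ (2→5 rises), coda /∅/ ok → permitted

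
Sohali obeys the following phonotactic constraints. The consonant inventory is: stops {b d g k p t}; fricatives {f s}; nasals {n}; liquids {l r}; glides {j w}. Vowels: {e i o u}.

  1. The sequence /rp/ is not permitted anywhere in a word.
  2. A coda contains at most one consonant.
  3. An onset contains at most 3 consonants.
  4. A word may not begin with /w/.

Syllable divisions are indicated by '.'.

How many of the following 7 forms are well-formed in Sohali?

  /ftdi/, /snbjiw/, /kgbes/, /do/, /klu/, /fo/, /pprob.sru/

/ftdi/ — σ1 onset /ftd/ (3C), coda /∅/ ok → well-formed
/snbjiw/ — violates constraint 3: syllable 1 onset /snbj/ has 4 consonants (> 3) → ill-formed
/kgbes/ — σ1 onset /kgb/ (3C), coda /s/ ok → well-formed
/do/ — σ1 onset /d/, coda /∅/ ok → well-formed
/klu/ — σ1 onset /kl/ (2C), coda /∅/ ok → well-formed
/fo/ — σ1 onset /f/, coda /∅/ ok → well-formed
/pprob.sru/ — σ1 onset /ppr/ (3C), coda /b/ ok; σ2 onset /sr/ (2C), coda /∅/ ok → well-formed
Well-formed: /ftdi/, /kgbes/, /do/, /klu/, /fo/, /pprob.sru/ → 6.

6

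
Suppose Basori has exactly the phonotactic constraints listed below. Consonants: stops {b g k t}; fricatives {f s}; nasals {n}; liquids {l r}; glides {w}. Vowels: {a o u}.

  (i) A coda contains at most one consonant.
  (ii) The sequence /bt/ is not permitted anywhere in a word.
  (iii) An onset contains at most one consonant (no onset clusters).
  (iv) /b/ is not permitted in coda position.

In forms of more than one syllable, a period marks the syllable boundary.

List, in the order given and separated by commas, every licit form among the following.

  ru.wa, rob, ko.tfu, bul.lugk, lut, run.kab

ru.wa, lut

ru.wa — σ1 onset /r/, coda /∅/ ok; σ2 onset /w/, coda /∅/ ok → licit
rob — violates constraint (iv): syllable 1 coda contains /b/ → illicit
ko.tfu — violates constraint (iii): syllable 2 onset /tf/ has 2 consonants (> 1) → illicit
bul.lugk — violates constraint (i): syllable 2 coda /gk/ has 2 consonants (> 1) → illicit
lut — σ1 onset /l/, coda /t/ ok → licit
run.kab — violates constraint (iv): syllable 2 coda contains /b/ → illicit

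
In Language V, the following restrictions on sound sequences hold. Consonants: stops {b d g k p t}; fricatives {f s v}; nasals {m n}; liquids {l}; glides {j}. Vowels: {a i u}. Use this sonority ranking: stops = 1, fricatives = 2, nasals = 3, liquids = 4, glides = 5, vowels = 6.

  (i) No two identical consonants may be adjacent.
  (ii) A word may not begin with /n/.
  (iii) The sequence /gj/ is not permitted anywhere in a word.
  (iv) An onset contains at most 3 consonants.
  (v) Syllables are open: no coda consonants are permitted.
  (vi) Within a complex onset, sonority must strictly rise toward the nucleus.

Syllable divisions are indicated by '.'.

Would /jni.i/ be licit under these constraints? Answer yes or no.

no

/jni.i/ — violates constraint (vi): syllable 1 onset /jn/: /j/ (glide, 5) → /n/ (nasal, 3) does not rise → illicit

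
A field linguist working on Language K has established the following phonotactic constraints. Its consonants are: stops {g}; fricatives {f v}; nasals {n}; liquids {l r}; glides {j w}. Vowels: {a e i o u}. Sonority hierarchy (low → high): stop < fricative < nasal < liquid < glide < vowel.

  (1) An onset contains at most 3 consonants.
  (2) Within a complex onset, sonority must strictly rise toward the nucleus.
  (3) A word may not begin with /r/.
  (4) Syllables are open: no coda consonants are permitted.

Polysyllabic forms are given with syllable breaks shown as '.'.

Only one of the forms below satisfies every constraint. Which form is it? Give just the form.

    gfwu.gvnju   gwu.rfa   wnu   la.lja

gfwu.gvnju — violates constraint 1: syllable 2 onset /gvnj/ has 4 consonants (> 3) → not permitted
gwu.rfa — violates constraint 2: syllable 2 onset /rf/: /r/ (liquid, 4) → /f/ (fricative, 2) does not rise → not permitted
wnu — violates constraint 2: syllable 1 onset /wn/: /w/ (glide, 5) → /n/ (nasal, 3) does not rise → not permitted
la.lja — σ1 onset /l/, coda /∅/ ok; σ2 onset /lj/ (4→5 rises), coda /∅/ ok → permitted

la.lja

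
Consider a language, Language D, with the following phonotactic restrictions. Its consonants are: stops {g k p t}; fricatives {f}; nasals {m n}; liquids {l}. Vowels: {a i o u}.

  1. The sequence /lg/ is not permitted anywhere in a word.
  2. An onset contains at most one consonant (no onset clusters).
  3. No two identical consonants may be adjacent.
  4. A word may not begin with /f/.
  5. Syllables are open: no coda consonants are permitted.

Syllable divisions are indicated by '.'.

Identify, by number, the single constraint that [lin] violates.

5

[lin]: syllable 1 coda /n/ has 1 consonant (> 0).
This is a violation of constraint 5: "Syllables are open: no coda consonants are permitted."
The remaining constraints (1, 2, 3, 4) are satisfied.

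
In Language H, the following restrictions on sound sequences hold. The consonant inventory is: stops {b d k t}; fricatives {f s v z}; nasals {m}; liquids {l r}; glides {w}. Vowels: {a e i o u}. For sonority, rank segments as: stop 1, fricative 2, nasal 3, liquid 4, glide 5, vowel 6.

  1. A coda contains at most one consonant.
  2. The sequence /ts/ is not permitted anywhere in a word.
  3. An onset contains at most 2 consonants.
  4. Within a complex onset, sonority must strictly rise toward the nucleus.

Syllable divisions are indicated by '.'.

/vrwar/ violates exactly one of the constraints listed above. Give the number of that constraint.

/vrwar/: syllable 1 onset /vrw/ has 3 consonants (> 2).
This is a violation of constraint 3: "An onset contains at most 2 consonants."
The remaining constraints (1, 2, 4) are satisfied.

3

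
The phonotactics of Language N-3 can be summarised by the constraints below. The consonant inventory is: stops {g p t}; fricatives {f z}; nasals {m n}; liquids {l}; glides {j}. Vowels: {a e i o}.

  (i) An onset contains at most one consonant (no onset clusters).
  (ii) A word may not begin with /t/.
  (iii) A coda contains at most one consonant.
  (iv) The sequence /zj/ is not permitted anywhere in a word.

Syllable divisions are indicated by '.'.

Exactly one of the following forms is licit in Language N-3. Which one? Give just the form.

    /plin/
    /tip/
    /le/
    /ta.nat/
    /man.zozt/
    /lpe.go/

/le/

/plin/ — violates constraint (i): syllable 1 onset /pl/ has 2 consonants (> 1) → illicit
/tip/ — violates constraint (ii): word begins with /t/ → illicit
/le/ — σ1 onset /l/, coda /∅/ ok → licit
/ta.nat/ — violates constraint (ii): word begins with /t/ → illicit
/man.zozt/ — violates constraint (iii): syllable 2 coda /zt/ has 2 consonants (> 1) → illicit
/lpe.go/ — violates constraint (i): syllable 1 onset /lp/ has 2 consonants (> 1) → illicit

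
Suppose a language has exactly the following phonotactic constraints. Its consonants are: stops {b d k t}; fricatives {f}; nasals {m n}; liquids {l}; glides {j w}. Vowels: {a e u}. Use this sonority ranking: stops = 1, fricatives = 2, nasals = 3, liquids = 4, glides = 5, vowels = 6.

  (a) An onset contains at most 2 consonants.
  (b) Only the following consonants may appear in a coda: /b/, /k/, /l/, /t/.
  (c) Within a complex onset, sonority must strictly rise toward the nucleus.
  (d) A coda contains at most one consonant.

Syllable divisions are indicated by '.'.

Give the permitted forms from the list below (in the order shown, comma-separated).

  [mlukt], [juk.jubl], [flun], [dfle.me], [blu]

[mlukt] — violates constraint (d): syllable 1 coda /kt/ has 2 consonants (> 1) → not permitted
[juk.jubl] — violates constraint (d): syllable 2 coda /bl/ has 2 consonants (> 1) → not permitted
[flun] — violates constraint (b): syllable 1 coda contains /n/, which is not a licensed coda consonant → not permitted
[dfle.me] — violates constraint (a): syllable 1 onset /dfl/ has 3 consonants (> 2) → not permitted
[blu] — σ1 onset /bl/ (1→4 rises), coda /∅/ ok → permitted

[blu]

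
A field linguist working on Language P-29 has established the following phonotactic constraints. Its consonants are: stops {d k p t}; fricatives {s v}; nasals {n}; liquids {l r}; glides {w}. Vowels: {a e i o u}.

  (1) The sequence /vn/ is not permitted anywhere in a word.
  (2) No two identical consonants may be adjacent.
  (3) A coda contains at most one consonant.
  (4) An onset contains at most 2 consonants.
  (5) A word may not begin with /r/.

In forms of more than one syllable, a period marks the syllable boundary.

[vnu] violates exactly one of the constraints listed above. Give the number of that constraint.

1

[vnu]: contains banned sequence /vn/.
This is a violation of constraint 1: "The sequence /vn/ is not permitted anywhere in a word."
The remaining constraints (2, 3, 4, 5) are satisfied.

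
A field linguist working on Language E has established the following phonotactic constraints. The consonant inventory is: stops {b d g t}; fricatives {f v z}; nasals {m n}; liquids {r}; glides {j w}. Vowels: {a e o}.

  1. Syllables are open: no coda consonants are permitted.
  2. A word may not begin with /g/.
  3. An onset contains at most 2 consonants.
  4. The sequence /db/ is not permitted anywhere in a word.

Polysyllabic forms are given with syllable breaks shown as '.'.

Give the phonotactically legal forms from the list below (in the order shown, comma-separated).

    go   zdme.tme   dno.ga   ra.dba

go — violates constraint 2: word begins with /g/ → phonotactically illegal
zdme.tme — violates constraint 3: syllable 1 onset /zdm/ has 3 consonants (> 2) → phonotactically illegal
dno.ga — σ1 onset /dn/ (2C), coda /∅/ ok; σ2 onset /g/, coda /∅/ ok → phonotactically legal
ra.dba — violates constraint 4: contains banned sequence /db/ → phonotactically illegal

dno.ga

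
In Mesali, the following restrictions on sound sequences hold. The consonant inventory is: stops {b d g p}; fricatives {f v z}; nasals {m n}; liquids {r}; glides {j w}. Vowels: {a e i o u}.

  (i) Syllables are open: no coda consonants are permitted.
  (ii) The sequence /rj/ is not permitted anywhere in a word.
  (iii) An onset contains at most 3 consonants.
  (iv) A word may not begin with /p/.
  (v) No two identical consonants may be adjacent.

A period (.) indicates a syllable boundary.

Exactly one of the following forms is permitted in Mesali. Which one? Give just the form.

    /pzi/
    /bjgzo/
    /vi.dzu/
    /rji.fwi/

/pzi/ — violates constraint (iv): word begins with /p/ → not permitted
/bjgzo/ — violates constraint (iii): syllable 1 onset /bjgz/ has 4 consonants (> 3) → not permitted
/vi.dzu/ — σ1 onset /v/, coda /∅/ ok; σ2 onset /dz/ (2C), coda /∅/ ok → permitted
/rji.fwi/ — violates constraint (ii): contains banned sequence /rj/ → not permitted

/vi.dzu/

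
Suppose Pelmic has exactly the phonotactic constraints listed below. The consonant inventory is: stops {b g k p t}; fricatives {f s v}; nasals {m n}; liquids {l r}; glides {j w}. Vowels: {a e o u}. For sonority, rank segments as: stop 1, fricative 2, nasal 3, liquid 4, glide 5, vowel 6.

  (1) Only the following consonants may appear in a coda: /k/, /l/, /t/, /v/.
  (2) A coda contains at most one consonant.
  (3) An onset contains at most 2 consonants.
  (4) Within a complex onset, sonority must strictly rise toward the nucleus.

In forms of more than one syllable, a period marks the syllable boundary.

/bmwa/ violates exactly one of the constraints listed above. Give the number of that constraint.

3

/bmwa/: syllable 1 onset /bmw/ has 3 consonants (> 2).
This is a violation of constraint 3: "An onset contains at most 2 consonants."
The remaining constraints (1, 2, 4) are satisfied.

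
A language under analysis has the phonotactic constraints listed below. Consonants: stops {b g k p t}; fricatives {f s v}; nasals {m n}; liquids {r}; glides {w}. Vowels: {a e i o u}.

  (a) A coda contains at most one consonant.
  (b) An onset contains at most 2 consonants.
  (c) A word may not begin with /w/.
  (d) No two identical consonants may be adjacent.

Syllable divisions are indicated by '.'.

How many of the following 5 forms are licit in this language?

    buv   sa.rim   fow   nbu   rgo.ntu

5

buv — σ1 onset /b/, coda /v/ ok → licit
sa.rim — σ1 onset /s/, coda /∅/ ok; σ2 onset /r/, coda /m/ ok → licit
fow — σ1 onset /f/, coda /w/ ok → licit
nbu — σ1 onset /nb/ (2C), coda /∅/ ok → licit
rgo.ntu — σ1 onset /rg/ (2C), coda /∅/ ok; σ2 onset /nt/ (2C), coda /∅/ ok → licit
Licit: buv, sa.rim, fow, nbu, rgo.ntu → 5.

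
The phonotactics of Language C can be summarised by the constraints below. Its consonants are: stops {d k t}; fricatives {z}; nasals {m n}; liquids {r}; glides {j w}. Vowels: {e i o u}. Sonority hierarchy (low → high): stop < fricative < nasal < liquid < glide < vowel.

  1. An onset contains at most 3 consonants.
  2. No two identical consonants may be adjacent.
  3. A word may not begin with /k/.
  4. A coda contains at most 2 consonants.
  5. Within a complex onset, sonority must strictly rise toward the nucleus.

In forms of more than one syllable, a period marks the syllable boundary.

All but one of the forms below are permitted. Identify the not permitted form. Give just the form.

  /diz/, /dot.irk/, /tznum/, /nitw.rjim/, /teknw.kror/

/teknw.kror/

/diz/ — σ1 onset /d/, coda /z/ ok → permitted
/dot.irk/ — σ1 onset /d/, coda /t/ ok; σ2 onset /∅/, coda /rk/ (2C) ok → permitted
/tznum/ — σ1 onset /tzn/ (1→2→3 rises), coda /m/ ok → permitted
/nitw.rjim/ — σ1 onset /n/, coda /tw/ (2C) ok; σ2 onset /rj/ (4→5 rises), coda /m/ ok → permitted
/teknw.kror/ — violates constraint 4: syllable 1 coda /knw/ has 3 consonants (> 2) → not permitted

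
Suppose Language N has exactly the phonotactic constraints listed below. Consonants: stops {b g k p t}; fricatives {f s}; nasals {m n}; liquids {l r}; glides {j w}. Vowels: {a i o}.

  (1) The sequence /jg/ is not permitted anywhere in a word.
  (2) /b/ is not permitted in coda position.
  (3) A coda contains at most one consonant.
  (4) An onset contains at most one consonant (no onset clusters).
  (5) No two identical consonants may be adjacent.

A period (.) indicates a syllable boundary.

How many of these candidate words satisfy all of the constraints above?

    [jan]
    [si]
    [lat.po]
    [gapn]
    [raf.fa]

[jan] — σ1 onset /j/, coda /n/ ok → phonotactically legal
[si] — σ1 onset /s/, coda /∅/ ok → phonotactically legal
[lat.po] — σ1 onset /l/, coda /t/ ok; σ2 onset /p/, coda /∅/ ok → phonotactically legal
[gapn] — violates constraint 3: syllable 1 coda /pn/ has 2 consonants (> 1) → phonotactically illegal
[raf.fa] — violates constraint 5: adjacent identical consonants /ff/ → phonotactically illegal
Phonotactically legal: [jan], [si], [lat.po] → 3.

3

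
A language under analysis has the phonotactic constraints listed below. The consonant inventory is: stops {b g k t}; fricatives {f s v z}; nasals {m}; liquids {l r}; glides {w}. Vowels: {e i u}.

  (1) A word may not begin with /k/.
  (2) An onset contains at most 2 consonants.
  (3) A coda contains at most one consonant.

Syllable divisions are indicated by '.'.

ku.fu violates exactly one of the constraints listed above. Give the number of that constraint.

ku.fu: word begins with /k/.
This is a violation of constraint 1: "A word may not begin with /k/."
The remaining constraints (2, 3) are satisfied.

1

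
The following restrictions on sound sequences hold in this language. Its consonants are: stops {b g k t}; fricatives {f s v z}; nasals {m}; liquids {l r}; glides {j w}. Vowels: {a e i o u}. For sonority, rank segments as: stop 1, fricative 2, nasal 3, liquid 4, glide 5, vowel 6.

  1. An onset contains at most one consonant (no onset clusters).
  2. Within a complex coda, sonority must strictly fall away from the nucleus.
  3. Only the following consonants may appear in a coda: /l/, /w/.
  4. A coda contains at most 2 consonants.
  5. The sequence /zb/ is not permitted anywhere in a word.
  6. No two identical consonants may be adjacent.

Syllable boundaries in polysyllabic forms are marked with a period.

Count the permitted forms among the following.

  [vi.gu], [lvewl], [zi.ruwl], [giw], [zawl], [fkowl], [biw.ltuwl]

4

[vi.gu] — σ1 onset /v/, coda /∅/ ok; σ2 onset /g/, coda /∅/ ok → permitted
[lvewl] — violates constraint 1: syllable 1 onset /lv/ has 2 consonants (> 1) → not permitted
[zi.ruwl] — σ1 onset /z/, coda /∅/ ok; σ2 onset /r/, coda /wl/ (5→4 falls) ok → permitted
[giw] — σ1 onset /g/, coda /w/ ok → permitted
[zawl] — σ1 onset /z/, coda /wl/ (5→4 falls) ok → permitted
[fkowl] — violates constraint 1: syllable 1 onset /fk/ has 2 consonants (> 1) → not permitted
[biw.ltuwl] — violates constraint 1: syllable 2 onset /lt/ has 2 consonants (> 1) → not permitted
Permitted: [vi.gu], [zi.ruwl], [giw], [zawl] → 4.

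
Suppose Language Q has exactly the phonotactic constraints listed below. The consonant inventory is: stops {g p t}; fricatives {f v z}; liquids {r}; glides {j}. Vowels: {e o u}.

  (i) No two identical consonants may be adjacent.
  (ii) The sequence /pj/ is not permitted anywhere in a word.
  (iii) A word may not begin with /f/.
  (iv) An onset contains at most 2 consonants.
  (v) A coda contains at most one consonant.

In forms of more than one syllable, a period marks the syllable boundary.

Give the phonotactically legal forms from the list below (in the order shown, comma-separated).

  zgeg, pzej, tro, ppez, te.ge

zgeg — σ1 onset /zg/ (2C), coda /g/ ok → phonotactically legal
pzej — σ1 onset /pz/ (2C), coda /j/ ok → phonotactically legal
tro — σ1 onset /tr/ (2C), coda /∅/ ok → phonotactically legal
ppez — violates constraint (i): adjacent identical consonants /pp/ → phonotactically illegal
te.ge — σ1 onset /t/, coda /∅/ ok; σ2 onset /g/, coda /∅/ ok → phonotactically legal

zgeg, pzej, tro, te.ge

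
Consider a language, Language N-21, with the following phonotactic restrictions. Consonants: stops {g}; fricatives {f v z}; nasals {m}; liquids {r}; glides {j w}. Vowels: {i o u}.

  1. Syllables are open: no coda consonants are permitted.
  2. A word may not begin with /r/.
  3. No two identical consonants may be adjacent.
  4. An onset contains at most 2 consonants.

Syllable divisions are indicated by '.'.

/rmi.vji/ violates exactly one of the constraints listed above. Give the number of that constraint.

2

/rmi.vji/: word begins with /r/.
This is a violation of constraint 2: "A word may not begin with /r/."
The remaining constraints (1, 3, 4) are satisfied.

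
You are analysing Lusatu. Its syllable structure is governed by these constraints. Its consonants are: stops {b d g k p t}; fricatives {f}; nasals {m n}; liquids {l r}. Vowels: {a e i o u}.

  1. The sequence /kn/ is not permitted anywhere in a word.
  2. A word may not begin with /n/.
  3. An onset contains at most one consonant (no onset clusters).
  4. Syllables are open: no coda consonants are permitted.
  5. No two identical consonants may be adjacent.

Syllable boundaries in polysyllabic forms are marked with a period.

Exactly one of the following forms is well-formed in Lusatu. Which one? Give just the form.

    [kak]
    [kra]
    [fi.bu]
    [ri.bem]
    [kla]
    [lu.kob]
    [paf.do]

[kak] — violates constraint 4: syllable 1 coda /k/ has 1 consonant (> 0) → ill-formed
[kra] — violates constraint 3: syllable 1 onset /kr/ has 2 consonants (> 1) → ill-formed
[fi.bu] — σ1 onset /f/, coda /∅/ ok; σ2 onset /b/, coda /∅/ ok → well-formed
[ri.bem] — violates constraint 4: syllable 2 coda /m/ has 1 consonant (> 0) → ill-formed
[kla] — violates constraint 3: syllable 1 onset /kl/ has 2 consonants (> 1) → ill-formed
[lu.kob] — violates constraint 4: syllable 2 coda /b/ has 1 consonant (> 0) → ill-formed
[paf.do] — violates constraint 4: syllable 1 coda /f/ has 1 consonant (> 0) → ill-formed

[fi.bu]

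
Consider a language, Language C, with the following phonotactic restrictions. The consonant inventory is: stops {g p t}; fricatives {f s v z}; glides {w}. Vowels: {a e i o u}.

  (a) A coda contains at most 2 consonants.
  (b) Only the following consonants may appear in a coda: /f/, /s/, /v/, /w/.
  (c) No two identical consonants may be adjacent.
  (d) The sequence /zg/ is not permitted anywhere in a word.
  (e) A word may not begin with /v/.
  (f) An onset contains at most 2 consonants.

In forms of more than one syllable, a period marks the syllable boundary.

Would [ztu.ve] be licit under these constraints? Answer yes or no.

yes

[ztu.ve] — σ1 onset /zt/ (2C), coda /∅/ ok; σ2 onset /v/, coda /∅/ ok → licit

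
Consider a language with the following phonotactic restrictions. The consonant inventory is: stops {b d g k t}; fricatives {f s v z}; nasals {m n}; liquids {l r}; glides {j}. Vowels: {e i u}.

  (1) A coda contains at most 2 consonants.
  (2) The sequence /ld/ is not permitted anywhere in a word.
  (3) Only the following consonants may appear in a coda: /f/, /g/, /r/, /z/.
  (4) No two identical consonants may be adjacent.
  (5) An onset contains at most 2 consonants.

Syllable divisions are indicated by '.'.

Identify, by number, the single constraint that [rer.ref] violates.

4

[rer.ref]: adjacent identical consonants /rr/.
This is a violation of constraint 4: "No two identical consonants may be adjacent."
The remaining constraints (1, 2, 3, 5) are satisfied.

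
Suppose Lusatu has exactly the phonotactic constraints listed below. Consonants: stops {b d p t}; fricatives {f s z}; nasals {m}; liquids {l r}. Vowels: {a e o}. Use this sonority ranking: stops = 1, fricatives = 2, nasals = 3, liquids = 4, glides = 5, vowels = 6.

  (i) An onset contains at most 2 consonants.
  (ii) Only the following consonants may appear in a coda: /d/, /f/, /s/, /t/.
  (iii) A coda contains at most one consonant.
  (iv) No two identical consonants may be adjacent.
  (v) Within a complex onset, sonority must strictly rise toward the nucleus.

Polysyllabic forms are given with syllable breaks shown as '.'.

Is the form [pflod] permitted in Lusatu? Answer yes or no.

[pflod] — violates constraint (i): syllable 1 onset /pfl/ has 3 consonants (> 2) → not permitted

no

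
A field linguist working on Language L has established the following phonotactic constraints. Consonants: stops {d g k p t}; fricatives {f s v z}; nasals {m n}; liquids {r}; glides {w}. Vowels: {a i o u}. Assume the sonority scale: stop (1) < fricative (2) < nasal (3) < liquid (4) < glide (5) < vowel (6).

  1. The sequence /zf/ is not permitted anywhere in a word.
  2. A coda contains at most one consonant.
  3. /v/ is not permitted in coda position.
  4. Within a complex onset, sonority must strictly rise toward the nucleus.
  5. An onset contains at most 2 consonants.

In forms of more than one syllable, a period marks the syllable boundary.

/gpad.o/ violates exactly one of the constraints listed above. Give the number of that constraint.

/gpad.o/: syllable 1 onset /gp/: /g/ (stop, 1) → /p/ (stop, 1) does not rise.
This is a violation of constraint 4: "Within a complex onset, sonority must strictly rise toward the nucleus."
The remaining constraints (1, 2, 3, 5) are satisfied.

4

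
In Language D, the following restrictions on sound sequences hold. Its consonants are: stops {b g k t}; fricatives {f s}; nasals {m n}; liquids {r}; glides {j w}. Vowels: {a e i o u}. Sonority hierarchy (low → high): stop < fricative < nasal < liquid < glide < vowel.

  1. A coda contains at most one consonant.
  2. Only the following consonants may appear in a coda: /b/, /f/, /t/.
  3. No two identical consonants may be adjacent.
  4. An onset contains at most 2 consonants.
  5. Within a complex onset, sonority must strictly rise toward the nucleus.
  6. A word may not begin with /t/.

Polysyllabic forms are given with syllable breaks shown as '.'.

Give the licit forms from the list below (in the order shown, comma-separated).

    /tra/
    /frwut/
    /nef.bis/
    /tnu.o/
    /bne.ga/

/tra/ — violates constraint 6: word begins with /t/ → illicit
/frwut/ — violates constraint 4: syllable 1 onset /frw/ has 3 consonants (> 2) → illicit
/nef.bis/ — violates constraint 2: syllable 2 coda contains /s/, which is not a licensed coda consonant → illicit
/tnu.o/ — violates constraint 6: word begins with /t/ → illicit
/bne.ga/ — σ1 onset /bn/ (1→3 rises), coda /∅/ ok; σ2 onset /g/, coda /∅/ ok → licit

/bne.ga/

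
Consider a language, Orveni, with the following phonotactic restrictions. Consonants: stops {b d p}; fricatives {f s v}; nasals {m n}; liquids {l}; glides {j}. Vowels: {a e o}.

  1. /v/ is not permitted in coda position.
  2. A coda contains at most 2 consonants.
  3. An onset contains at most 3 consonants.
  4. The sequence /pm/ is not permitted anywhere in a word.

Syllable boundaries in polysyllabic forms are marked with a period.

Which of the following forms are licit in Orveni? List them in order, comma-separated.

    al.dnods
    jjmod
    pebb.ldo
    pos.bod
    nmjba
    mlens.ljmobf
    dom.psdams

al.dnods — σ1 onset /∅/, coda /l/ ok; σ2 onset /dn/ (2C), coda /ds/ (2C) ok → licit
jjmod — σ1 onset /jjm/ (3C), coda /d/ ok → licit
pebb.ldo — σ1 onset /p/, coda /bb/ (2C) ok; σ2 onset /ld/ (2C), coda /∅/ ok → licit
pos.bod — σ1 onset /p/, coda /s/ ok; σ2 onset /b/, coda /d/ ok → licit
nmjba — violates constraint 3: syllable 1 onset /nmjb/ has 4 consonants (> 3) → illicit
mlens.ljmobf — σ1 onset /ml/ (2C), coda /ns/ (2C) ok; σ2 onset /ljm/ (3C), coda /bf/ (2C) ok → licit
dom.psdams — σ1 onset /d/, coda /m/ ok; σ2 onset /psd/ (3C), coda /ms/ (2C) ok → licit

al.dnods, jjmod, pebb.ldo, pos.bod, mlens.ljmobf, dom.psdams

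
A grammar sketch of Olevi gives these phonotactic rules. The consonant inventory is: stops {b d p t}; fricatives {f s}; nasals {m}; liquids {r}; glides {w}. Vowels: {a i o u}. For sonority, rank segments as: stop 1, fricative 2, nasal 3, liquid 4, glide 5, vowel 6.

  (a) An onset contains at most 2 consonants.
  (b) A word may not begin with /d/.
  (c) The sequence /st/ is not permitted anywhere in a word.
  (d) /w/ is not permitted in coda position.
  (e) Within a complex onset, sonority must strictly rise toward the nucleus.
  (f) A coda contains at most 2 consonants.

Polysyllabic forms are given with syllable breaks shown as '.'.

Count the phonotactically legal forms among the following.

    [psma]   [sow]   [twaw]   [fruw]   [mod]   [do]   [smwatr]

1

[psma] — violates constraint (a): syllable 1 onset /psm/ has 3 consonants (> 2) → phonotactically illegal
[sow] — violates constraint (d): syllable 1 coda contains /w/ → phonotactically illegal
[twaw] — violates constraint (d): syllable 1 coda contains /w/ → phonotactically illegal
[fruw] — violates constraint (d): syllable 1 coda contains /w/ → phonotactically illegal
[mod] — σ1 onset /m/, coda /d/ ok → phonotactically legal
[do] — violates constraint (b): word begins with /d/ → phonotactically illegal
[smwatr] — violates constraint (a): syllable 1 onset /smw/ has 3 consonants (> 2) → phonotactically illegal
Phonotactically legal: [mod] → 1.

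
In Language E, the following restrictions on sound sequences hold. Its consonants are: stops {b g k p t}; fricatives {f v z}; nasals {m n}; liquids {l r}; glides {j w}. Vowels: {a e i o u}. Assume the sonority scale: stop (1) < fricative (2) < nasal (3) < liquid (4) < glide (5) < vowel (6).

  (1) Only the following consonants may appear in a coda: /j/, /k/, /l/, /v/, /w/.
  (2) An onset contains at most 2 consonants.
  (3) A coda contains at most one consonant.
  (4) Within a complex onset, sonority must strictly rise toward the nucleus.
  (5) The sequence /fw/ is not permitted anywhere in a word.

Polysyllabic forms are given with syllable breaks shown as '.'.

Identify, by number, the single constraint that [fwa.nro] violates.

[fwa.nro]: contains banned sequence /fw/.
This is a violation of constraint 5: "The sequence /fw/ is not permitted anywhere in a word."
The remaining constraints (1, 2, 3, 4) are satisfied.

5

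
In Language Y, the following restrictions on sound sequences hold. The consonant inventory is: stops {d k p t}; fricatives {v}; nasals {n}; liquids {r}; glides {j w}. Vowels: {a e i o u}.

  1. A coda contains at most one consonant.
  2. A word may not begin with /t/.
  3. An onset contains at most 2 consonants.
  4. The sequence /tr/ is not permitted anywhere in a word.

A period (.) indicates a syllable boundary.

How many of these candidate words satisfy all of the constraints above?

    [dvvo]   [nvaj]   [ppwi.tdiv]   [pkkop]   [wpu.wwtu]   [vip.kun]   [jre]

[dvvo] — violates constraint 3: syllable 1 onset /dvv/ has 3 consonants (> 2) → not permitted
[nvaj] — σ1 onset /nv/ (2C), coda /j/ ok → permitted
[ppwi.tdiv] — violates constraint 3: syllable 1 onset /ppw/ has 3 consonants (> 2) → not permitted
[pkkop] — violates constraint 3: syllable 1 onset /pkk/ has 3 consonants (> 2) → not permitted
[wpu.wwtu] — violates constraint 3: syllable 2 onset /wwt/ has 3 consonants (> 2) → not permitted
[vip.kun] — σ1 onset /v/, coda /p/ ok; σ2 onset /k/, coda /n/ ok → permitted
[jre] — σ1 onset /jr/ (2C), coda /∅/ ok → permitted
Permitted: [nvaj], [vip.kun], [jre] → 3.

3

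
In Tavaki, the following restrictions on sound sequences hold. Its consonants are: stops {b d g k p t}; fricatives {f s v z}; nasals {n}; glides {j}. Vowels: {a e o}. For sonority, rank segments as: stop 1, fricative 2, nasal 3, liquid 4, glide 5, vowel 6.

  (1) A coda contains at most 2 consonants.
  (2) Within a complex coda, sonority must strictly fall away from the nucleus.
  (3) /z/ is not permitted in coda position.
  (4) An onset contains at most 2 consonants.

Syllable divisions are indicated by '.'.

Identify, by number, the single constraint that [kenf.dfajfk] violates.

1

[kenf.dfajfk]: syllable 2 coda /jfk/ has 3 consonants (> 2).
This is a violation of constraint 1: "A coda contains at most 2 consonants."
The remaining constraints (2, 3, 4) are satisfied.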